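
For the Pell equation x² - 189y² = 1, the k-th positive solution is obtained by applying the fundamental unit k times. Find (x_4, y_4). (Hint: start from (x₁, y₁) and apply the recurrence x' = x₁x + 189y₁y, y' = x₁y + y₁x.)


Step 1: Find the fundamental solution (x₁, y₁) of x² - 189y² = 1.
  Expand √189 as a continued fraction. a₀ = ⌊√189⌋ = 13; iterate m_{k+1} = d_k·a_k − m_k, d_{k+1} = (189 − m_{k+1}²)/d_k, a_{k+1} = ⌊(a₀ + m_{k+1})/d_{k+1}⌋ (starting m₀ = 0, d₀ = 1), with convergents p_k = a_k·p_{k-1} + p_{k-2}, q_k = a_k·q_{k-1} + q_{k-2} (p₋₁ = 1, q₋₁ = 0):
  k = 0: a₀ = 13; p₀/q₀ = 13/1; p₀² − 189·q₀² = 169 − 189 = -20.
  k = 1: m = 13, d = 20, a = ⌊(13 + 13)/20⌋ = 1; p/q = (1·13 + 1)/(1·1 + 0) = 14/1; p² − 189·q² = 196 − 189 = 7.
  k = 2: m = 7, d = 7, a = ⌊(13 + 7)/7⌋ = 2; p/q = (2·14 + 13)/(2·1 + 1) = 41/3; p² − 189·q² = 1681 − 1701 = -20.
  k = 3: m = 7, d = 20, a = ⌊(13 + 7)/20⌋ = 1; p/q = (1·41 + 14)/(1·3 + 1) = 55/4; p² − 189·q² = 3025 − 3024 = 1.
  The first convergent with p² − 189·q² = 1 gives the fundamental solution (x₁, y₁) = (55, 4).
Step 2: Apply the recurrence (x_{n+1}, y_{n+1}) = (x₁x_n + 189y₁y_n, x₁y_n + y₁x_n) repeatedly.
  From (x_1, y_1) = (55, 4): x_2 = 55·55 + 189·4·4 = 6049; y_2 = 55·4 + 4·55 = 440.
  From (x_2, y_2) = (6049, 440): x_3 = 55·6049 + 189·4·440 = 665335; y_3 = 55·440 + 4·6049 = 48396.
  From (x_3, y_3) = (665335, 48396): x_4 = 55·665335 + 189·4·48396 = 73180801; y_4 = 55·48396 + 4·665335 = 5323120.
Step 3: Verify x_4² - 189·y_4² = 5355429635001601 - 5355429635001600 = 1 (should be 1). ✓

(x_1, y_1) = (55, 4); (x_4, y_4) = (73180801, 5323120).


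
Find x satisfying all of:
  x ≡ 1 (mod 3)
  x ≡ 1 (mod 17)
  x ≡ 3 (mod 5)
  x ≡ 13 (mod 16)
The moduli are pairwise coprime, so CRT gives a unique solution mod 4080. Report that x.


Product of moduli M = 3 · 17 · 5 · 16 = 4080.
Merge one congruence at a time:
  Start: x ≡ 1 (mod 3).
  Combine with x ≡ 1 (mod 17); new modulus lcm = 51.
    Write x = 1 + 3·t and substitute into x ≡ 1 (mod 17): 3·t ≡ 1 − 1 = 0 (mod 17).
    The inverse of 3 mod 17 is 6 (since 3·6 = 18 = 1·17 + 1), so t ≡ 6·0 = 0 ≡ 0 (mod 17).
    Then x = 1 + 3·0 = 1, valid modulo lcm(3, 17) = 51: x ≡ 1 (mod 51).
  Combine with x ≡ 3 (mod 5); new modulus lcm = 255.
    Write x = 1 + 51·t and substitute into x ≡ 3 (mod 5): 51·t ≡ 3 − 1 = 2 (mod 5).
    Reduce coefficients mod 5: 1·t ≡ 2 (mod 5).
    So t ≡ 2 (mod 5).
    Then x = 1 + 51·2 = 103, valid modulo lcm(51, 5) = 255: x ≡ 103 (mod 255).
  Combine with x ≡ 13 (mod 16); new modulus lcm = 4080.
    Write x = 103 + 255·t and substitute into x ≡ 13 (mod 16): 255·t ≡ 13 − 103 = -90 (mod 16).
    Reduce coefficients mod 16: 15·t ≡ 6 (mod 16).
    The inverse of 15 mod 16 is 15 (since 15·15 = 225 = 14·16 + 1), so t ≡ 15·6 = 90 ≡ 10 (mod 16).
    Then x = 103 + 255·10 = 2653, valid modulo lcm(255, 16) = 4080: x ≡ 2653 (mod 4080).
Verify against each original: 2653 mod 3 = 1, 2653 mod 17 = 1, 2653 mod 5 = 3, 2653 mod 16 = 13.

x ≡ 2653 (mod 4080).


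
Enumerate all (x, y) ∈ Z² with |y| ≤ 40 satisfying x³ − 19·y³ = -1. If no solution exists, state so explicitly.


The equation is x³ - 19y³ = -1. For fixed y, x³ = 19·y³ − 1, so a solution requires the RHS to be a perfect cube.
Strategy: iterate y from -40 to 40, compute RHS = 19·y³ − 1, and check whether it is a (positive or negative) perfect cube.
Check small values of y:
  y = 0: RHS = -1 = (-1)³ ⇒ x = -1 works.
  y = 1: RHS = 18 is not a perfect cube.
  y = -1: RHS = -20 is not a perfect cube.
  y = 2: RHS = 151 is not a perfect cube.
  y = -2: RHS = -153 is not a perfect cube.
  y = 3: RHS = 512 = (8)³ ⇒ x = 8 works.
  y = -3: RHS = -514 is not a perfect cube.
Continuing the search up to |y| = 40 finds no further solutions beyond those listed.
Collected solutions: (-1, 0), (8, 3).

Solutions (with |y| ≤ 40): (-1, 0), (8, 3).


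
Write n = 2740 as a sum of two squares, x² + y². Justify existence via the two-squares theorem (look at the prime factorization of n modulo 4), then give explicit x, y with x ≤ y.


Step 1: Factor n = 2740 = 2^2 · 5 · 137.
Step 2: Check the mod-4 condition on each prime factor: 2 = 2 (special); 5 ≡ 1 (mod 4), exponent 1; 137 ≡ 1 (mod 4), exponent 1.
All primes ≡ 3 (mod 4) appear to even exponent (or don't appear), so by the two-squares theorem n IS expressible as a sum of two squares.
Step 3: Build a representation. Group n = k² · m with k = 2 and m = 5 · 137 = 685 (a product of primes ≡ 1 (mod 4)); a representation of m scales to one of n via (k·x)² + (k·y)² = k²(x² + y²). Each prime p ≡ 1 (mod 4) is itself a sum of two squares; find a² by testing p − a² for a perfect square:
  5: 5 − 1² = 4 = 2² ⇒ 5 = 1² + 2².
  137: 137 − 1² = 136, 137 − 2² = 133, 137 − 3² = 128, 137 − 4² = 121 = 11² ⇒ 137 = 4² + 11².
  Combine using the Brahmagupta–Fibonacci identity (a² + b²)(c² + d²) = (ac − bd)² + (ad + bc)² = (ac + bd)² + (ad − bc)²:
  5 · 137 = 685: from (1² + 2²)(4² + 11²), take (1·4 − 2·11, 1·11 + 2·4) = (4 − 22, 11 + 8) = (-18, 19); dropping signs (only squares matter) gives (18, 19); check 18² + 19² = 324 + 361 = 685 ✓.
  Scale by k = 2: (2·18, 2·19) = (36, 38).
Step 4: Order so x ≤ y and verify: 36² + 38² = 1296 + 1444 = 2740 = n. ✓

n = 2740 = 36² + 38² (one valid representation with x ≤ y).


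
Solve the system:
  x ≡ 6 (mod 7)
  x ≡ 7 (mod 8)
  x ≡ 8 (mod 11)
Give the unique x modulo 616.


Moduli 7, 8, 11 are pairwise coprime; by CRT there is a unique solution modulo M = 7 · 8 · 11 = 616.
Solve pairwise, accumulating the modulus:
  Start with x ≡ 6 (mod 7).
  Combine with x ≡ 7 (mod 8): since gcd(7, 8) = 1, we get a unique residue mod 56.
    Write x = 6 + 7·t and substitute into x ≡ 7 (mod 8): 7·t ≡ 7 − 6 = 1 (mod 8).
    The inverse of 7 mod 8 is 7 (since 7·7 = 49 = 6·8 + 1), so t ≡ 7·1 = 7 ≡ 7 (mod 8).
    Then x = 6 + 7·7 = 55, valid modulo lcm(7, 8) = 56: x ≡ 55 (mod 56).
  Combine with x ≡ 8 (mod 11): since gcd(56, 11) = 1, we get a unique residue mod 616.
    Write x = 55 + 56·t and substitute into x ≡ 8 (mod 11): 56·t ≡ 8 − 55 = -47 (mod 11).
    Reduce coefficients mod 11: 1·t ≡ 8 (mod 11).
    So t ≡ 8 (mod 11).
    Then x = 55 + 56·8 = 503, valid modulo lcm(56, 11) = 616: x ≡ 503 (mod 616).
Verify: 503 mod 7 = 6 ✓, 503 mod 8 = 7 ✓, 503 mod 11 = 8 ✓.

x ≡ 503 (mod 616).


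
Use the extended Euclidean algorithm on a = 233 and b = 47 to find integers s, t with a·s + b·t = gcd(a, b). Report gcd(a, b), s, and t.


Euclidean algorithm on (233, 47) — divide until remainder is 0:
  233 = 4 · 47 + 45
  47 = 1 · 45 + 2
  45 = 22 · 2 + 1
  2 = 2 · 1 + 0
gcd(233, 47) = 1.
Track Bezout coefficients alongside the remainders: start with r₀ = 233 = a·1 + b·0 (s = 1, t = 0) and r₁ = 47 = a·0 + b·1 (s = 0, t = 1); each new remainder r_{k+1} = r_{k-1} − q_k·r_k inherits s_{k+1} = s_{k-1} − q_k·s_k, t_{k+1} = t_{k-1} − q_k·t_k, so r_k = a·s_k + b·t_k at every step:
  q = 4: r = 45, s = 1 − 4·0 = 1, t = 0 − 4·1 = -4  (check: 233·1 + 47·(-4) = 45)
  q = 1: r = 2, s = 0 − 1·1 = -1, t = 1 − 1·(-4) = 5  (check: 233·(-1) + 47·5 = 2)
  q = 22: r = 1, s = 1 − 22·(-1) = 23, t = -4 − 22·5 = -114  (check: 233·23 + 47·(-114) = 1)
The row with r = 1 (the gcd) gives the Bezout coefficients s = 23, t = -114.
Result: 233 · (23) + 47 · (-114) = 1.

gcd(233, 47) = 1; s = 23, t = -114 (check: 233·23 + 47·(-114) = 1).


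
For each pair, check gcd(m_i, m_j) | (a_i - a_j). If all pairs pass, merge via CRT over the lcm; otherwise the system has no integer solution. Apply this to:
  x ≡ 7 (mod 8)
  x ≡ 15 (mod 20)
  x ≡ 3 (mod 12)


Moduli 8, 20, 12 are not pairwise coprime, so CRT works modulo lcm(m_i) when all pairwise compatibility conditions hold.
Pairwise compatibility: gcd(m_i, m_j) must divide a_i - a_j for every pair.
Merge one congruence at a time:
  Start: x ≡ 7 (mod 8).
  Combine with x ≡ 15 (mod 20): gcd(8, 20) = 4; 15 - 7 = 8, which IS divisible by 4, so compatible.
    Write x = 7 + 8·t and substitute into x ≡ 15 (mod 20): 8·t ≡ 15 − 7 = 8 (mod 20).
    Divide the congruence (and modulus) by g = 4: 2·t ≡ 2 (mod 5).
    The inverse of 2 mod 5 is 3 (since 2·3 = 6 = 1·5 + 1), so t ≡ 3·2 = 6 ≡ 1 (mod 5).
    Then x = 7 + 8·1 = 15, valid modulo lcm(8, 20) = 40: x ≡ 15 (mod 40).
  Combine with x ≡ 3 (mod 12): gcd(40, 12) = 4; 3 - 15 = -12, which IS divisible by 4, so compatible.
    Write x = 15 + 40·t and substitute into x ≡ 3 (mod 12): 40·t ≡ 3 − 15 = -12 (mod 12).
    Divide the congruence (and modulus) by g = 4: 10·t ≡ -3 (mod 3).
    Reduce coefficients mod 3: 1·t ≡ 0 (mod 3).
    So t ≡ 0 (mod 3).
    Then x = 15 + 40·0 = 15, valid modulo lcm(40, 12) = 120: x ≡ 15 (mod 120).
Verify: 15 mod 8 = 7, 15 mod 20 = 15, 15 mod 12 = 3.

x ≡ 15 (mod 120).


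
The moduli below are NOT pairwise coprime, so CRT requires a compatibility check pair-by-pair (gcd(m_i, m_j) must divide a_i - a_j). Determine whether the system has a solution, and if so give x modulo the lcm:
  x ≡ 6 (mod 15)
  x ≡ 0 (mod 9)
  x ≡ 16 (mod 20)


Moduli 15, 9, 20 are not pairwise coprime, so CRT works modulo lcm(m_i) when all pairwise compatibility conditions hold.
Pairwise compatibility: gcd(m_i, m_j) must divide a_i - a_j for every pair.
Merge one congruence at a time:
  Start: x ≡ 6 (mod 15).
  Combine with x ≡ 0 (mod 9): gcd(15, 9) = 3; 0 - 6 = -6, which IS divisible by 3, so compatible.
    Write x = 6 + 15·t and substitute into x ≡ 0 (mod 9): 15·t ≡ 0 − 6 = -6 (mod 9).
    Divide the congruence (and modulus) by g = 3: 5·t ≡ -2 (mod 3).
    Reduce coefficients mod 3: 2·t ≡ 1 (mod 3).
    The inverse of 2 mod 3 is 2 (since 2·2 = 4 = 1·3 + 1), so t ≡ 2·1 = 2 ≡ 2 (mod 3).
    Then x = 6 + 15·2 = 36, valid modulo lcm(15, 9) = 45: x ≡ 36 (mod 45).
  Combine with x ≡ 16 (mod 20): gcd(45, 20) = 5; 16 - 36 = -20, which IS divisible by 5, so compatible.
    Write x = 36 + 45·t and substitute into x ≡ 16 (mod 20): 45·t ≡ 16 − 36 = -20 (mod 20).
    Divide the congruence (and modulus) by g = 5: 9·t ≡ -4 (mod 4).
    Reduce coefficients mod 4: 1·t ≡ 0 (mod 4).
    So t ≡ 0 (mod 4).
    Then x = 36 + 45·0 = 36, valid modulo lcm(45, 20) = 180: x ≡ 36 (mod 180).
Verify: 36 mod 15 = 6, 36 mod 9 = 0, 36 mod 20 = 16.

x ≡ 36 (mod 180).


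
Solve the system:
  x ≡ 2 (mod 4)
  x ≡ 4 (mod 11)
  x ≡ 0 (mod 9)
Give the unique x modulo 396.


Moduli 4, 11, 9 are pairwise coprime; by CRT there is a unique solution modulo M = 4 · 11 · 9 = 396.
Solve pairwise, accumulating the modulus:
  Start with x ≡ 2 (mod 4).
  Combine with x ≡ 4 (mod 11): since gcd(4, 11) = 1, we get a unique residue mod 44.
    Write x = 2 + 4·t and substitute into x ≡ 4 (mod 11): 4·t ≡ 4 − 2 = 2 (mod 11).
    The inverse of 4 mod 11 is 3 (since 4·3 = 12 = 1·11 + 1), so t ≡ 3·2 = 6 ≡ 6 (mod 11).
    Then x = 2 + 4·6 = 26, valid modulo lcm(4, 11) = 44: x ≡ 26 (mod 44).
  Combine with x ≡ 0 (mod 9): since gcd(44, 9) = 1, we get a unique residue mod 396.
    Write x = 26 + 44·t and substitute into x ≡ 0 (mod 9): 44·t ≡ 0 − 26 = -26 (mod 9).
    Reduce coefficients mod 9: 8·t ≡ 1 (mod 9).
    The inverse of 8 mod 9 is 8 (since 8·8 = 64 = 7·9 + 1), so t ≡ 8·1 = 8 ≡ 8 (mod 9).
    Then x = 26 + 44·8 = 378, valid modulo lcm(44, 9) = 396: x ≡ 378 (mod 396).
Verify: 378 mod 4 = 2 ✓, 378 mod 11 = 4 ✓, 378 mod 9 = 0 ✓.

x ≡ 378 (mod 396).


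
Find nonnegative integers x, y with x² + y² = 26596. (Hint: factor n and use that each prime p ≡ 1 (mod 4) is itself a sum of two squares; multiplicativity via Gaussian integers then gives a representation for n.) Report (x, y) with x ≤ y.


Step 1: Factor n = 26596 = 2^2 · 61 · 109.
Step 2: Check the mod-4 condition on each prime factor: 2 = 2 (special); 61 ≡ 1 (mod 4), exponent 1; 109 ≡ 1 (mod 4), exponent 1.
All primes ≡ 3 (mod 4) appear to even exponent (or don't appear), so by the two-squares theorem n IS expressible as a sum of two squares.
Step 3: Build a representation. Group n = k² · m with k = 2 and m = 61 · 109 = 6649 (a product of primes ≡ 1 (mod 4)); a representation of m scales to one of n via (k·x)² + (k·y)² = k²(x² + y²). Each prime p ≡ 1 (mod 4) is itself a sum of two squares; find a² by testing p − a² for a perfect square:
  61: 61 − 1² = 60, 61 − 2² = 57, 61 − 3² = 52, 61 − 4² = 45, 61 − 5² = 36 = 6² ⇒ 61 = 5² + 6².
  109: 109 − 1² = 108, 109 − 2² = 105, 109 − 3² = 100 = 10² ⇒ 109 = 3² + 10².
  Combine using the Brahmagupta–Fibonacci identity (a² + b²)(c² + d²) = (ac − bd)² + (ad + bc)² = (ac + bd)² + (ad − bc)²:
  61 · 109 = 6649: from (5² + 6²)(3² + 10²), take (5·3 − 6·10, 5·10 + 6·3) = (15 − 60, 50 + 18) = (-45, 68); dropping signs (only squares matter) gives (45, 68); check 45² + 68² = 2025 + 4624 = 6649 ✓.
  Scale by k = 2: (2·45, 2·68) = (90, 136).
Step 4: Order so x ≤ y and verify: 90² + 136² = 8100 + 18496 = 26596 = n. ✓

n = 26596 = 90² + 136² (one valid representation with x ≤ y).


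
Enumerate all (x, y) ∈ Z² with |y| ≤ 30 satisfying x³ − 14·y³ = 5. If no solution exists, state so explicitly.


The equation is x³ - 14y³ = 5. For fixed y, x³ = 14·y³ + 5, so a solution requires the RHS to be a perfect cube.
Strategy: iterate y from -30 to 30, compute RHS = 14·y³ + 5, and check whether it is a (positive or negative) perfect cube.
Check small values of y:
  y = 0: RHS = 5 is not a perfect cube.
  y = 1: RHS = 19 is not a perfect cube.
  y = -1: RHS = -9 is not a perfect cube.
  y = 2: RHS = 117 is not a perfect cube.
  y = -2: RHS = -107 is not a perfect cube.
  y = 3: RHS = 383 is not a perfect cube.
  y = -3: RHS = -373 is not a perfect cube.
Continuing the search up to |y| = 30 finds no solutions either.
No (x, y) in the scanned range satisfies the equation.

No integer solutions with |y| ≤ 30.


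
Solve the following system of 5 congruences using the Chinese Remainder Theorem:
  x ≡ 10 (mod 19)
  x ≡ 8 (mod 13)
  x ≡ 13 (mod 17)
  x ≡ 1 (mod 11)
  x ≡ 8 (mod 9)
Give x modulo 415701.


Product of moduli M = 19 · 13 · 17 · 11 · 9 = 415701.
Merge one congruence at a time:
  Start: x ≡ 10 (mod 19).
  Combine with x ≡ 8 (mod 13); new modulus lcm = 247.
    Write x = 10 + 19·t and substitute into x ≡ 8 (mod 13): 19·t ≡ 8 − 10 = -2 (mod 13).
    Reduce coefficients mod 13: 6·t ≡ 11 (mod 13).
    The inverse of 6 mod 13 is 11 (since 6·11 = 66 = 5·13 + 1), so t ≡ 11·11 = 121 ≡ 4 (mod 13).
    Then x = 10 + 19·4 = 86, valid modulo lcm(19, 13) = 247: x ≡ 86 (mod 247).
  Combine with x ≡ 13 (mod 17); new modulus lcm = 4199.
    Write x = 86 + 247·t and substitute into x ≡ 13 (mod 17): 247·t ≡ 13 − 86 = -73 (mod 17).
    Reduce coefficients mod 17: 9·t ≡ 12 (mod 17).
    The inverse of 9 mod 17 is 2 (since 9·2 = 18 = 1·17 + 1), so t ≡ 2·12 = 24 ≡ 7 (mod 17).
    Then x = 86 + 247·7 = 1815, valid modulo lcm(247, 17) = 4199: x ≡ 1815 (mod 4199).
  Combine with x ≡ 1 (mod 11); new modulus lcm = 46189.
    Write x = 1815 + 4199·t and substitute into x ≡ 1 (mod 11): 4199·t ≡ 1 − 1815 = -1814 (mod 11).
    Reduce coefficients mod 11: 8·t ≡ 1 (mod 11).
    The inverse of 8 mod 11 is 7 (since 8·7 = 56 = 5·11 + 1), so t ≡ 7·1 = 7 ≡ 7 (mod 11).
    Then x = 1815 + 4199·7 = 31208, valid modulo lcm(4199, 11) = 46189: x ≡ 31208 (mod 46189).
  Combine with x ≡ 8 (mod 9); new modulus lcm = 415701.
    Write x = 31208 + 46189·t and substitute into x ≡ 8 (mod 9): 46189·t ≡ 8 − 31208 = -31200 (mod 9).
    Reduce coefficients mod 9: 1·t ≡ 3 (mod 9).
    So t ≡ 3 (mod 9).
    Then x = 31208 + 46189·3 = 169775, valid modulo lcm(46189, 9) = 415701: x ≡ 169775 (mod 415701).
Verify against each original: 169775 mod 19 = 10, 169775 mod 13 = 8, 169775 mod 17 = 13, 169775 mod 11 = 1, 169775 mod 9 = 8.

x ≡ 169775 (mod 415701).


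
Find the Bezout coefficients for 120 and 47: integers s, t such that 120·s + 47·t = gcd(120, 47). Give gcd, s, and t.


Euclidean algorithm on (120, 47) — divide until remainder is 0:
  120 = 2 · 47 + 26
  47 = 1 · 26 + 21
  26 = 1 · 21 + 5
  21 = 4 · 5 + 1
  5 = 5 · 1 + 0
gcd(120, 47) = 1.
Track Bezout coefficients alongside the remainders: start with r₀ = 120 = a·1 + b·0 (s = 1, t = 0) and r₁ = 47 = a·0 + b·1 (s = 0, t = 1); each new remainder r_{k+1} = r_{k-1} − q_k·r_k inherits s_{k+1} = s_{k-1} − q_k·s_k, t_{k+1} = t_{k-1} − q_k·t_k, so r_k = a·s_k + b·t_k at every step:
  q = 2: r = 26, s = 1 − 2·0 = 1, t = 0 − 2·1 = -2  (check: 120·1 + 47·(-2) = 26)
  q = 1: r = 21, s = 0 − 1·1 = -1, t = 1 − 1·(-2) = 3  (check: 120·(-1) + 47·3 = 21)
  q = 1: r = 5, s = 1 − 1·(-1) = 2, t = -2 − 1·3 = -5  (check: 120·2 + 47·(-5) = 5)
  q = 4: r = 1, s = -1 − 4·2 = -9, t = 3 − 4·(-5) = 23  (check: 120·(-9) + 47·23 = 1)
The row with r = 1 (the gcd) gives the Bezout coefficients s = -9, t = 23.
Result: 120 · (-9) + 47 · (23) = 1.

gcd(120, 47) = 1; s = -9, t = 23 (check: 120·(-9) + 47·23 = 1).


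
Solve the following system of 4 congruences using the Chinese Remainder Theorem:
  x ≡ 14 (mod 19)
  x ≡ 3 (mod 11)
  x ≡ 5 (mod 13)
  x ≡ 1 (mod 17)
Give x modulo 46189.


Product of moduli M = 19 · 11 · 13 · 17 = 46189.
Merge one congruence at a time:
  Start: x ≡ 14 (mod 19).
  Combine with x ≡ 3 (mod 11); new modulus lcm = 209.
    Write x = 14 + 19·t and substitute into x ≡ 3 (mod 11): 19·t ≡ 3 − 14 = -11 (mod 11).
    Reduce coefficients mod 11: 8·t ≡ 0 (mod 11).
    The inverse of 8 mod 11 is 7 (since 8·7 = 56 = 5·11 + 1), so t ≡ 7·0 = 0 ≡ 0 (mod 11).
    Then x = 14 + 19·0 = 14, valid modulo lcm(19, 11) = 209: x ≡ 14 (mod 209).
  Combine with x ≡ 5 (mod 13); new modulus lcm = 2717.
    Write x = 14 + 209·t and substitute into x ≡ 5 (mod 13): 209·t ≡ 5 − 14 = -9 (mod 13).
    Reduce coefficients mod 13: 1·t ≡ 4 (mod 13).
    So t ≡ 4 (mod 13).
    Then x = 14 + 209·4 = 850, valid modulo lcm(209, 13) = 2717: x ≡ 850 (mod 2717).
  Combine with x ≡ 1 (mod 17); new modulus lcm = 46189.
    Write x = 850 + 2717·t and substitute into x ≡ 1 (mod 17): 2717·t ≡ 1 − 850 = -849 (mod 17).
    Reduce coefficients mod 17: 14·t ≡ 1 (mod 17).
    The inverse of 14 mod 17 is 11 (since 14·11 = 154 = 9·17 + 1), so t ≡ 11·1 = 11 ≡ 11 (mod 17).
    Then x = 850 + 2717·11 = 30737, valid modulo lcm(2717, 17) = 46189: x ≡ 30737 (mod 46189).
Verify against each original: 30737 mod 19 = 14, 30737 mod 11 = 3, 30737 mod 13 = 5, 30737 mod 17 = 1.

x ≡ 30737 (mod 46189).


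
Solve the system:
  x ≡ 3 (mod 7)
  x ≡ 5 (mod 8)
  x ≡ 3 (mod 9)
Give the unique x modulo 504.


Moduli 7, 8, 9 are pairwise coprime; by CRT there is a unique solution modulo M = 7 · 8 · 9 = 504.
Solve pairwise, accumulating the modulus:
  Start with x ≡ 3 (mod 7).
  Combine with x ≡ 5 (mod 8): since gcd(7, 8) = 1, we get a unique residue mod 56.
    Write x = 3 + 7·t and substitute into x ≡ 5 (mod 8): 7·t ≡ 5 − 3 = 2 (mod 8).
    The inverse of 7 mod 8 is 7 (since 7·7 = 49 = 6·8 + 1), so t ≡ 7·2 = 14 ≡ 6 (mod 8).
    Then x = 3 + 7·6 = 45, valid modulo lcm(7, 8) = 56: x ≡ 45 (mod 56).
  Combine with x ≡ 3 (mod 9): since gcd(56, 9) = 1, we get a unique residue mod 504.
    Write x = 45 + 56·t and substitute into x ≡ 3 (mod 9): 56·t ≡ 3 − 45 = -42 (mod 9).
    Reduce coefficients mod 9: 2·t ≡ 3 (mod 9).
    The inverse of 2 mod 9 is 5 (since 2·5 = 10 = 1·9 + 1), so t ≡ 5·3 = 15 ≡ 6 (mod 9).
    Then x = 45 + 56·6 = 381, valid modulo lcm(56, 9) = 504: x ≡ 381 (mod 504).
Verify: 381 mod 7 = 3 ✓, 381 mod 8 = 5 ✓, 381 mod 9 = 3 ✓.

x ≡ 381 (mod 504).


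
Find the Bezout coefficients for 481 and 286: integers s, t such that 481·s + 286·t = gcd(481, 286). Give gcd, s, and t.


Euclidean algorithm on (481, 286) — divide until remainder is 0:
  481 = 1 · 286 + 195
  286 = 1 · 195 + 91
  195 = 2 · 91 + 13
  91 = 7 · 13 + 0
gcd(481, 286) = 13.
Track Bezout coefficients alongside the remainders: start with r₀ = 481 = a·1 + b·0 (s = 1, t = 0) and r₁ = 286 = a·0 + b·1 (s = 0, t = 1); each new remainder r_{k+1} = r_{k-1} − q_k·r_k inherits s_{k+1} = s_{k-1} − q_k·s_k, t_{k+1} = t_{k-1} − q_k·t_k, so r_k = a·s_k + b·t_k at every step:
  q = 1: r = 195, s = 1 − 1·0 = 1, t = 0 − 1·1 = -1  (check: 481·1 + 286·(-1) = 195)
  q = 1: r = 91, s = 0 − 1·1 = -1, t = 1 − 1·(-1) = 2  (check: 481·(-1) + 286·2 = 91)
  q = 2: r = 13, s = 1 − 2·(-1) = 3, t = -1 − 2·2 = -5  (check: 481·3 + 286·(-5) = 13)
The row with r = 13 (the gcd) gives the Bezout coefficients s = 3, t = -5.
Result: 481 · (3) + 286 · (-5) = 13.

gcd(481, 286) = 13; s = 3, t = -5 (check: 481·3 + 286·(-5) = 13).


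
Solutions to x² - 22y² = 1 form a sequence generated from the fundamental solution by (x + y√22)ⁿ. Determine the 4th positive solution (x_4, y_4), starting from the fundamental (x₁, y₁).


Step 1: Find the fundamental solution (x₁, y₁) of x² - 22y² = 1.
  Expand √22 as a continued fraction. a₀ = ⌊√22⌋ = 4; iterate m_{k+1} = d_k·a_k − m_k, d_{k+1} = (22 − m_{k+1}²)/d_k, a_{k+1} = ⌊(a₀ + m_{k+1})/d_{k+1}⌋ (starting m₀ = 0, d₀ = 1), with convergents p_k = a_k·p_{k-1} + p_{k-2}, q_k = a_k·q_{k-1} + q_{k-2} (p₋₁ = 1, q₋₁ = 0):
  k = 0: a₀ = 4; p₀/q₀ = 4/1; p₀² − 22·q₀² = 16 − 22 = -6.
  k = 1: m = 4, d = 6, a = ⌊(4 + 4)/6⌋ = 1; p/q = (1·4 + 1)/(1·1 + 0) = 5/1; p² − 22·q² = 25 − 22 = 3.
  k = 2: m = 2, d = 3, a = ⌊(4 + 2)/3⌋ = 2; p/q = (2·5 + 4)/(2·1 + 1) = 14/3; p² − 22·q² = 196 − 198 = -2.
  k = 3: m = 4, d = 2, a = ⌊(4 + 4)/2⌋ = 4; p/q = (4·14 + 5)/(4·3 + 1) = 61/13; p² − 22·q² = 3721 − 3718 = 3.
  k = 4: m = 4, d = 3, a = ⌊(4 + 4)/3⌋ = 2; p/q = (2·61 + 14)/(2·13 + 3) = 136/29; p² − 22·q² = 18496 − 18502 = -6.
  k = 5: m = 2, d = 6, a = ⌊(4 + 2)/6⌋ = 1; p/q = (1·136 + 61)/(1·29 + 13) = 197/42; p² − 22·q² = 38809 − 38808 = 1.
  The first convergent with p² − 22·q² = 1 gives the fundamental solution (x₁, y₁) = (197, 42).
Step 2: Apply the recurrence (x_{n+1}, y_{n+1}) = (x₁x_n + 22y₁y_n, x₁y_n + y₁x_n) repeatedly.
  From (x_1, y_1) = (197, 42): x_2 = 197·197 + 22·42·42 = 77617; y_2 = 197·42 + 42·197 = 16548.
  From (x_2, y_2) = (77617, 16548): x_3 = 197·77617 + 22·42·16548 = 30580901; y_3 = 197·16548 + 42·77617 = 6519870.
  From (x_3, y_3) = (30580901, 6519870): x_4 = 197·30580901 + 22·42·6519870 = 12048797377; y_4 = 197·6519870 + 42·30580901 = 2568812232.
Step 3: Verify x_4² - 22·y_4² = 145173518232002080129 - 145173518232002080128 = 1 (should be 1). ✓

(x_1, y_1) = (197, 42); (x_4, y_4) = (12048797377, 2568812232).


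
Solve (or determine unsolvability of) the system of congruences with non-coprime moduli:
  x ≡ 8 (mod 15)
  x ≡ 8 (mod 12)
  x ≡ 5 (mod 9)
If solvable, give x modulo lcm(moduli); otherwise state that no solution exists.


Moduli 15, 12, 9 are not pairwise coprime, so CRT works modulo lcm(m_i) when all pairwise compatibility conditions hold.
Pairwise compatibility: gcd(m_i, m_j) must divide a_i - a_j for every pair.
Merge one congruence at a time:
  Start: x ≡ 8 (mod 15).
  Combine with x ≡ 8 (mod 12): gcd(15, 12) = 3; 8 - 8 = 0, which IS divisible by 3, so compatible.
    Write x = 8 + 15·t and substitute into x ≡ 8 (mod 12): 15·t ≡ 8 − 8 = 0 (mod 12).
    Divide the congruence (and modulus) by g = 3: 5·t ≡ 0 (mod 4).
    Reduce coefficients mod 4: 1·t ≡ 0 (mod 4).
    So t ≡ 0 (mod 4).
    Then x = 8 + 15·0 = 8, valid modulo lcm(15, 12) = 60: x ≡ 8 (mod 60).
  Combine with x ≡ 5 (mod 9): gcd(60, 9) = 3; 5 - 8 = -3, which IS divisible by 3, so compatible.
    Write x = 8 + 60·t and substitute into x ≡ 5 (mod 9): 60·t ≡ 5 − 8 = -3 (mod 9).
    Divide the congruence (and modulus) by g = 3: 20·t ≡ -1 (mod 3).
    Reduce coefficients mod 3: 2·t ≡ 2 (mod 3).
    The inverse of 2 mod 3 is 2 (since 2·2 = 4 = 1·3 + 1), so t ≡ 2·2 = 4 ≡ 1 (mod 3).
    Then x = 8 + 60·1 = 68, valid modulo lcm(60, 9) = 180: x ≡ 68 (mod 180).
Verify: 68 mod 15 = 8, 68 mod 12 = 8, 68 mod 9 = 5.

x ≡ 68 (mod 180).


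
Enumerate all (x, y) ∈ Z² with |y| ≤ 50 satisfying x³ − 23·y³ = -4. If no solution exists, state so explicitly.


The equation is x³ - 23y³ = -4. For fixed y, x³ = 23·y³ − 4, so a solution requires the RHS to be a perfect cube.
Strategy: iterate y from -50 to 50, compute RHS = 23·y³ − 4, and check whether it is a (positive or negative) perfect cube.
Check small values of y:
  y = 0: RHS = -4 is not a perfect cube.
  y = 1: RHS = 19 is not a perfect cube.
  y = -1: RHS = -27 = (-3)³ ⇒ x = -3 works.
  y = 2: RHS = 180 is not a perfect cube.
  y = -2: RHS = -188 is not a perfect cube.
  y = 3: RHS = 617 is not a perfect cube.
  y = -3: RHS = -625 is not a perfect cube.
Continuing the search up to |y| = 50 finds no further solutions beyond those listed.
Collected solutions: (-3, -1).

Solutions (with |y| ≤ 50): (-3, -1).


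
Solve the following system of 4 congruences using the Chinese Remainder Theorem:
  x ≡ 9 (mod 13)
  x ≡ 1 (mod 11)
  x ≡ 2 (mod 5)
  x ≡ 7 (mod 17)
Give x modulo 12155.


Product of moduli M = 13 · 11 · 5 · 17 = 12155.
Merge one congruence at a time:
  Start: x ≡ 9 (mod 13).
  Combine with x ≡ 1 (mod 11); new modulus lcm = 143.
    Write x = 9 + 13·t and substitute into x ≡ 1 (mod 11): 13·t ≡ 1 − 9 = -8 (mod 11).
    Reduce coefficients mod 11: 2·t ≡ 3 (mod 11).
    The inverse of 2 mod 11 is 6 (since 2·6 = 12 = 1·11 + 1), so t ≡ 6·3 = 18 ≡ 7 (mod 11).
    Then x = 9 + 13·7 = 100, valid modulo lcm(13, 11) = 143: x ≡ 100 (mod 143).
  Combine with x ≡ 2 (mod 5); new modulus lcm = 715.
    Write x = 100 + 143·t and substitute into x ≡ 2 (mod 5): 143·t ≡ 2 − 100 = -98 (mod 5).
    Reduce coefficients mod 5: 3·t ≡ 2 (mod 5).
    The inverse of 3 mod 5 is 2 (since 3·2 = 6 = 1·5 + 1), so t ≡ 2·2 = 4 ≡ 4 (mod 5).
    Then x = 100 + 143·4 = 672, valid modulo lcm(143, 5) = 715: x ≡ 672 (mod 715).
  Combine with x ≡ 7 (mod 17); new modulus lcm = 12155.
    Write x = 672 + 715·t and substitute into x ≡ 7 (mod 17): 715·t ≡ 7 − 672 = -665 (mod 17).
    Reduce coefficients mod 17: 1·t ≡ 15 (mod 17).
    So t ≡ 15 (mod 17).
    Then x = 672 + 715·15 = 11397, valid modulo lcm(715, 17) = 12155: x ≡ 11397 (mod 12155).
Verify against each original: 11397 mod 13 = 9, 11397 mod 11 = 1, 11397 mod 5 = 2, 11397 mod 17 = 7.

x ≡ 11397 (mod 12155).


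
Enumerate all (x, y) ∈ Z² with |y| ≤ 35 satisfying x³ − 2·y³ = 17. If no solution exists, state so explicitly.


The equation is x³ - 2y³ = 17. For fixed y, x³ = 2·y³ + 17, so a solution requires the RHS to be a perfect cube.
Strategy: iterate y from -35 to 35, compute RHS = 2·y³ + 17, and check whether it is a (positive or negative) perfect cube.
Check small values of y:
  y = 0: RHS = 17 is not a perfect cube.
  y = 1: RHS = 19 is not a perfect cube.
  y = -1: RHS = 15 is not a perfect cube.
  y = 2: RHS = 33 is not a perfect cube.
  y = -2: RHS = 1 = (1)³ ⇒ x = 1 works.
  y = 3: RHS = 71 is not a perfect cube.
  y = -3: RHS = -37 is not a perfect cube.
Continuing the search up to |y| = 35 finds no further solutions beyond those listed.
Collected solutions: (1, -2).

Solutions (with |y| ≤ 35): (1, -2).


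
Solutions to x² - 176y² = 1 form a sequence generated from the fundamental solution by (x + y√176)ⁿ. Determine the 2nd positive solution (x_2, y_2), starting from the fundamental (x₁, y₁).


Step 1: Find the fundamental solution (x₁, y₁) of x² - 176y² = 1.
  Expand √176 as a continued fraction. a₀ = ⌊√176⌋ = 13; iterate m_{k+1} = d_k·a_k − m_k, d_{k+1} = (176 − m_{k+1}²)/d_k, a_{k+1} = ⌊(a₀ + m_{k+1})/d_{k+1}⌋ (starting m₀ = 0, d₀ = 1), with convergents p_k = a_k·p_{k-1} + p_{k-2}, q_k = a_k·q_{k-1} + q_{k-2} (p₋₁ = 1, q₋₁ = 0):
  k = 0: a₀ = 13; p₀/q₀ = 13/1; p₀² − 176·q₀² = 169 − 176 = -7.
  k = 1: m = 13, d = 7, a = ⌊(13 + 13)/7⌋ = 3; p/q = (3·13 + 1)/(3·1 + 0) = 40/3; p² − 176·q² = 1600 − 1584 = 16.
  k = 2: m = 8, d = 16, a = ⌊(13 + 8)/16⌋ = 1; p/q = (1·40 + 13)/(1·3 + 1) = 53/4; p² − 176·q² = 2809 − 2816 = -7.
  k = 3: m = 8, d = 7, a = ⌊(13 + 8)/7⌋ = 3; p/q = (3·53 + 40)/(3·4 + 3) = 199/15; p² − 176·q² = 39601 − 39600 = 1.
  The first convergent with p² − 176·q² = 1 gives the fundamental solution (x₁, y₁) = (199, 15).
Step 2: Apply the recurrence (x_{n+1}, y_{n+1}) = (x₁x_n + 176y₁y_n, x₁y_n + y₁x_n) repeatedly.
  From (x_1, y_1) = (199, 15): x_2 = 199·199 + 176·15·15 = 79201; y_2 = 199·15 + 15·199 = 5970.
Step 3: Verify x_2² - 176·y_2² = 6272798401 - 6272798400 = 1 (should be 1). ✓

(x_1, y_1) = (199, 15); (x_2, y_2) = (79201, 5970).


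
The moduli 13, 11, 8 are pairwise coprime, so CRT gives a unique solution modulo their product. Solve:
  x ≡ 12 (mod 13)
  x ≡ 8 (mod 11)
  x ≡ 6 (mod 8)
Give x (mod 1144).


Moduli 13, 11, 8 are pairwise coprime; by CRT there is a unique solution modulo M = 13 · 11 · 8 = 1144.
Solve pairwise, accumulating the modulus:
  Start with x ≡ 12 (mod 13).
  Combine with x ≡ 8 (mod 11): since gcd(13, 11) = 1, we get a unique residue mod 143.
    Write x = 12 + 13·t and substitute into x ≡ 8 (mod 11): 13·t ≡ 8 − 12 = -4 (mod 11).
    Reduce coefficients mod 11: 2·t ≡ 7 (mod 11).
    The inverse of 2 mod 11 is 6 (since 2·6 = 12 = 1·11 + 1), so t ≡ 6·7 = 42 ≡ 9 (mod 11).
    Then x = 12 + 13·9 = 129, valid modulo lcm(13, 11) = 143: x ≡ 129 (mod 143).
  Combine with x ≡ 6 (mod 8): since gcd(143, 8) = 1, we get a unique residue mod 1144.
    Write x = 129 + 143·t and substitute into x ≡ 6 (mod 8): 143·t ≡ 6 − 129 = -123 (mod 8).
    Reduce coefficients mod 8: 7·t ≡ 5 (mod 8).
    The inverse of 7 mod 8 is 7 (since 7·7 = 49 = 6·8 + 1), so t ≡ 7·5 = 35 ≡ 3 (mod 8).
    Then x = 129 + 143·3 = 558, valid modulo lcm(143, 8) = 1144: x ≡ 558 (mod 1144).
Verify: 558 mod 13 = 12 ✓, 558 mod 11 = 8 ✓, 558 mod 8 = 6 ✓.

x ≡ 558 (mod 1144).


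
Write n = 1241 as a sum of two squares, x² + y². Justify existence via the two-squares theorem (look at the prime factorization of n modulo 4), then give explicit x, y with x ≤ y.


Step 1: Factor n = 1241 = 17 · 73.
Step 2: Check the mod-4 condition on each prime factor: 17 ≡ 1 (mod 4), exponent 1; 73 ≡ 1 (mod 4), exponent 1.
All primes ≡ 3 (mod 4) appear to even exponent (or don't appear), so by the two-squares theorem n IS expressible as a sum of two squares.
Step 3: Build a representation. Here n = 17 · 73 is a product of primes ≡ 1 (mod 4). Each prime p ≡ 1 (mod 4) is itself a sum of two squares; find a² by testing p − a² for a perfect square:
  17: 17 − 1² = 16 = 4² ⇒ 17 = 1² + 4².
  73: 73 − 1² = 72, 73 − 2² = 69, 73 − 3² = 64 = 8² ⇒ 73 = 3² + 8².
  Combine using the Brahmagupta–Fibonacci identity (a² + b²)(c² + d²) = (ac − bd)² + (ad + bc)² = (ac + bd)² + (ad − bc)²:
  17 · 73 = 1241: from (1² + 4²)(3² + 8²), take (1·3 − 4·8, 1·8 + 4·3) = (3 − 32, 8 + 12) = (-29, 20); dropping signs (only squares matter) gives (29, 20); check 29² + 20² = 841 + 400 = 1241 ✓.
Step 4: Order so x ≤ y and verify: 20² + 29² = 400 + 841 = 1241 = n. ✓

n = 1241 = 20² + 29² (one valid representation with x ≤ y).


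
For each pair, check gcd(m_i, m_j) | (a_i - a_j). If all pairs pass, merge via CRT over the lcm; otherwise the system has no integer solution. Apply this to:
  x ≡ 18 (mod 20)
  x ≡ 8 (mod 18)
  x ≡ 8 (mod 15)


Moduli 20, 18, 15 are not pairwise coprime, so CRT works modulo lcm(m_i) when all pairwise compatibility conditions hold.
Pairwise compatibility: gcd(m_i, m_j) must divide a_i - a_j for every pair.
Merge one congruence at a time:
  Start: x ≡ 18 (mod 20).
  Combine with x ≡ 8 (mod 18): gcd(20, 18) = 2; 8 - 18 = -10, which IS divisible by 2, so compatible.
    Write x = 18 + 20·t and substitute into x ≡ 8 (mod 18): 20·t ≡ 8 − 18 = -10 (mod 18).
    Divide the congruence (and modulus) by g = 2: 10·t ≡ -5 (mod 9).
    Reduce coefficients mod 9: 1·t ≡ 4 (mod 9).
    So t ≡ 4 (mod 9).
    Then x = 18 + 20·4 = 98, valid modulo lcm(20, 18) = 180: x ≡ 98 (mod 180).
  Combine with x ≡ 8 (mod 15): gcd(180, 15) = 15; 8 - 98 = -90, which IS divisible by 15, so compatible.
    Write x = 98 + 180·t and substitute into x ≡ 8 (mod 15): 180·t ≡ 8 − 98 = -90 (mod 15).
    Divide the congruence (and modulus) by g = 15: 12·t ≡ -6 (mod 1).
    Modulo 1 every t works; take t = 0.
    Then x = 98 + 180·0 = 98, valid modulo lcm(180, 15) = 180: x ≡ 98 (mod 180).
Verify: 98 mod 20 = 18, 98 mod 18 = 8, 98 mod 15 = 8.

x ≡ 98 (mod 180).


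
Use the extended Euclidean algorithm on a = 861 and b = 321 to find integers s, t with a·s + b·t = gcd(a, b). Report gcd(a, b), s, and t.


Euclidean algorithm on (861, 321) — divide until remainder is 0:
  861 = 2 · 321 + 219
  321 = 1 · 219 + 102
  219 = 2 · 102 + 15
  102 = 6 · 15 + 12
  15 = 1 · 12 + 3
  12 = 4 · 3 + 0
gcd(861, 321) = 3.
Track Bezout coefficients alongside the remainders: start with r₀ = 861 = a·1 + b·0 (s = 1, t = 0) and r₁ = 321 = a·0 + b·1 (s = 0, t = 1); each new remainder r_{k+1} = r_{k-1} − q_k·r_k inherits s_{k+1} = s_{k-1} − q_k·s_k, t_{k+1} = t_{k-1} − q_k·t_k, so r_k = a·s_k + b·t_k at every step:
  q = 2: r = 219, s = 1 − 2·0 = 1, t = 0 − 2·1 = -2  (check: 861·1 + 321·(-2) = 219)
  q = 1: r = 102, s = 0 − 1·1 = -1, t = 1 − 1·(-2) = 3  (check: 861·(-1) + 321·3 = 102)
  q = 2: r = 15, s = 1 − 2·(-1) = 3, t = -2 − 2·3 = -8  (check: 861·3 + 321·(-8) = 15)
  q = 6: r = 12, s = -1 − 6·3 = -19, t = 3 − 6·(-8) = 51  (check: 861·(-19) + 321·51 = 12)
  q = 1: r = 3, s = 3 − 1·(-19) = 22, t = -8 − 1·51 = -59  (check: 861·22 + 321·(-59) = 3)
The row with r = 3 (the gcd) gives the Bezout coefficients s = 22, t = -59.
Result: 861 · (22) + 321 · (-59) = 3.

gcd(861, 321) = 3; s = 22, t = -59 (check: 861·22 + 321·(-59) = 3).


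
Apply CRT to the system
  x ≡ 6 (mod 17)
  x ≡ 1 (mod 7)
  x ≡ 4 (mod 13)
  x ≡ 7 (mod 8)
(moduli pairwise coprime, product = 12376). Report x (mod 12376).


Product of moduli M = 17 · 7 · 13 · 8 = 12376.
Merge one congruence at a time:
  Start: x ≡ 6 (mod 17).
  Combine with x ≡ 1 (mod 7); new modulus lcm = 119.
    Write x = 6 + 17·t and substitute into x ≡ 1 (mod 7): 17·t ≡ 1 − 6 = -5 (mod 7).
    Reduce coefficients mod 7: 3·t ≡ 2 (mod 7).
    The inverse of 3 mod 7 is 5 (since 3·5 = 15 = 2·7 + 1), so t ≡ 5·2 = 10 ≡ 3 (mod 7).
    Then x = 6 + 17·3 = 57, valid modulo lcm(17, 7) = 119: x ≡ 57 (mod 119).
  Combine with x ≡ 4 (mod 13); new modulus lcm = 1547.
    Write x = 57 + 119·t and substitute into x ≡ 4 (mod 13): 119·t ≡ 4 − 57 = -53 (mod 13).
    Reduce coefficients mod 13: 2·t ≡ 12 (mod 13).
    The inverse of 2 mod 13 is 7 (since 2·7 = 14 = 1·13 + 1), so t ≡ 7·12 = 84 ≡ 6 (mod 13).
    Then x = 57 + 119·6 = 771, valid modulo lcm(119, 13) = 1547: x ≡ 771 (mod 1547).
  Combine with x ≡ 7 (mod 8); new modulus lcm = 12376.
    Write x = 771 + 1547·t and substitute into x ≡ 7 (mod 8): 1547·t ≡ 7 − 771 = -764 (mod 8).
    Reduce coefficients mod 8: 3·t ≡ 4 (mod 8).
    The inverse of 3 mod 8 is 3 (since 3·3 = 9 = 1·8 + 1), so t ≡ 3·4 = 12 ≡ 4 (mod 8).
    Then x = 771 + 1547·4 = 6959, valid modulo lcm(1547, 8) = 12376: x ≡ 6959 (mod 12376).
Verify against each original: 6959 mod 17 = 6, 6959 mod 7 = 1, 6959 mod 13 = 4, 6959 mod 8 = 7.

x ≡ 6959 (mod 12376).


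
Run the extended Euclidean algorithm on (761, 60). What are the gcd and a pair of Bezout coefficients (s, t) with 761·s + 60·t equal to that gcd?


Euclidean algorithm on (761, 60) — divide until remainder is 0:
  761 = 12 · 60 + 41
  60 = 1 · 41 + 19
  41 = 2 · 19 + 3
  19 = 6 · 3 + 1
  3 = 3 · 1 + 0
gcd(761, 60) = 1.
Track Bezout coefficients alongside the remainders: start with r₀ = 761 = a·1 + b·0 (s = 1, t = 0) and r₁ = 60 = a·0 + b·1 (s = 0, t = 1); each new remainder r_{k+1} = r_{k-1} − q_k·r_k inherits s_{k+1} = s_{k-1} − q_k·s_k, t_{k+1} = t_{k-1} − q_k·t_k, so r_k = a·s_k + b·t_k at every step:
  q = 12: r = 41, s = 1 − 12·0 = 1, t = 0 − 12·1 = -12  (check: 761·1 + 60·(-12) = 41)
  q = 1: r = 19, s = 0 − 1·1 = -1, t = 1 − 1·(-12) = 13  (check: 761·(-1) + 60·13 = 19)
  q = 2: r = 3, s = 1 − 2·(-1) = 3, t = -12 − 2·13 = -38  (check: 761·3 + 60·(-38) = 3)
  q = 6: r = 1, s = -1 − 6·3 = -19, t = 13 − 6·(-38) = 241  (check: 761·(-19) + 60·241 = 1)
The row with r = 1 (the gcd) gives the Bezout coefficients s = -19, t = 241.
Result: 761 · (-19) + 60 · (241) = 1.

gcd(761, 60) = 1; s = -19, t = 241 (check: 761·(-19) + 60·241 = 1).


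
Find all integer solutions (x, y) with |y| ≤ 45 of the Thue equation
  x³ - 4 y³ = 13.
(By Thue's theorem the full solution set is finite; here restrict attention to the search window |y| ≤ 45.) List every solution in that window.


The equation is x³ - 4y³ = 13. For fixed y, x³ = 4·y³ + 13, so a solution requires the RHS to be a perfect cube.
Strategy: iterate y from -45 to 45, compute RHS = 4·y³ + 13, and check whether it is a (positive or negative) perfect cube.
Check small values of y:
  y = 0: RHS = 13 is not a perfect cube.
  y = 1: RHS = 17 is not a perfect cube.
  y = -1: RHS = 9 is not a perfect cube.
  y = 2: RHS = 45 is not a perfect cube.
  y = -2: RHS = -19 is not a perfect cube.
  y = 3: RHS = 121 is not a perfect cube.
  y = -3: RHS = -95 is not a perfect cube.
Continuing the search up to |y| = 45 finds no solutions either.
No (x, y) in the scanned range satisfies the equation.

No integer solutions with |y| ≤ 45.


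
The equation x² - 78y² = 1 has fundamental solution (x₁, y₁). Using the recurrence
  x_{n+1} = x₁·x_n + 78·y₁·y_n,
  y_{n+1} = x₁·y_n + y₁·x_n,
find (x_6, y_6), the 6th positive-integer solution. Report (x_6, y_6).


Step 1: Find the fundamental solution (x₁, y₁) of x² - 78y² = 1.
  Expand √78 as a continued fraction. a₀ = ⌊√78⌋ = 8; iterate m_{k+1} = d_k·a_k − m_k, d_{k+1} = (78 − m_{k+1}²)/d_k, a_{k+1} = ⌊(a₀ + m_{k+1})/d_{k+1}⌋ (starting m₀ = 0, d₀ = 1), with convergents p_k = a_k·p_{k-1} + p_{k-2}, q_k = a_k·q_{k-1} + q_{k-2} (p₋₁ = 1, q₋₁ = 0):
  k = 0: a₀ = 8; p₀/q₀ = 8/1; p₀² − 78·q₀² = 64 − 78 = -14.
  k = 1: m = 8, d = 14, a = ⌊(8 + 8)/14⌋ = 1; p/q = (1·8 + 1)/(1·1 + 0) = 9/1; p² − 78·q² = 81 − 78 = 3.
  k = 2: m = 6, d = 3, a = ⌊(8 + 6)/3⌋ = 4; p/q = (4·9 + 8)/(4·1 + 1) = 44/5; p² − 78·q² = 1936 − 1950 = -14.
  k = 3: m = 6, d = 14, a = ⌊(8 + 6)/14⌋ = 1; p/q = (1·44 + 9)/(1·5 + 1) = 53/6; p² − 78·q² = 2809 − 2808 = 1.
  The first convergent with p² − 78·q² = 1 gives the fundamental solution (x₁, y₁) = (53, 6).
Step 2: Apply the recurrence (x_{n+1}, y_{n+1}) = (x₁x_n + 78y₁y_n, x₁y_n + y₁x_n) repeatedly.
  From (x_1, y_1) = (53, 6): x_2 = 53·53 + 78·6·6 = 5617; y_2 = 53·6 + 6·53 = 636.
  From (x_2, y_2) = (5617, 636): x_3 = 53·5617 + 78·6·636 = 595349; y_3 = 53·636 + 6·5617 = 67410.
  From (x_3, y_3) = (595349, 67410): x_4 = 53·595349 + 78·6·67410 = 63101377; y_4 = 53·67410 + 6·595349 = 7144824.
  From (x_4, y_4) = (63101377, 7144824): x_5 = 53·63101377 + 78·6·7144824 = 6688150613; y_5 = 53·7144824 + 6·63101377 = 757283934.
  From (x_5, y_5) = (6688150613, 757283934): x_6 = 53·6688150613 + 78·6·757283934 = 708880863601; y_6 = 53·757283934 + 6·6688150613 = 80264952180.
Step 3: Verify x_6² - 78·y_6² = 502512078779699566687201 - 502512078779699566687200 = 1 (should be 1). ✓

(x_1, y_1) = (53, 6); (x_6, y_6) = (708880863601, 80264952180).
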